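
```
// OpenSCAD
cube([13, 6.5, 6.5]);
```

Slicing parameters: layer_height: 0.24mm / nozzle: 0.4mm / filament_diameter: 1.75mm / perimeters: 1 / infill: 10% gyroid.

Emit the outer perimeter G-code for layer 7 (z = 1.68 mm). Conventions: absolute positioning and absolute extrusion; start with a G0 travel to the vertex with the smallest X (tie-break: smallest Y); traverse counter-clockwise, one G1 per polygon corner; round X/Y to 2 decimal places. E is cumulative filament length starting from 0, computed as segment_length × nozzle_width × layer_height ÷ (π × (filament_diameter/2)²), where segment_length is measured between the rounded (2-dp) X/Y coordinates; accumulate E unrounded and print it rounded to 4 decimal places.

At z = 1.68 mm: the 13×6.5 cube contributes its full rectangle. The outline is a single polygon with 4 vertices. Extrusion per mm of travel: 0.4 × 0.24 / (π × 0.875²) = 0.039912. Accumulating E over each segment gives final E = 1.5566.

G0 X0.00 Y0.00 Z1.68
G1 X13.00 Y0.00 E0.5189
G1 X13.00 Y6.50 E0.7783
G1 X0.00 Y6.50 E1.2971
G1 X0.00 Y0.00 E1.5566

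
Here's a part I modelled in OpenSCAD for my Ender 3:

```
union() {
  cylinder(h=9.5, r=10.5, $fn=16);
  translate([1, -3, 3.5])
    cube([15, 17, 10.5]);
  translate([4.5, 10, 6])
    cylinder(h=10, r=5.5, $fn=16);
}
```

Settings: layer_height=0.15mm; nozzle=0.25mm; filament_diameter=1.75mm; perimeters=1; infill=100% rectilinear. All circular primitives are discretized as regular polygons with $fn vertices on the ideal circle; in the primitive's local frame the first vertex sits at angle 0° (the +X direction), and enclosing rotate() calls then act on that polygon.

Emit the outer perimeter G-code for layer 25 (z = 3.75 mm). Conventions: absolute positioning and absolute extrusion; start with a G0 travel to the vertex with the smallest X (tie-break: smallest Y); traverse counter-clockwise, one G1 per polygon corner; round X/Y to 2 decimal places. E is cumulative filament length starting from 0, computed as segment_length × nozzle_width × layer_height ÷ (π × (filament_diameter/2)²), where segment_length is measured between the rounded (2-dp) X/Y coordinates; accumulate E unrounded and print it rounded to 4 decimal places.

G0 X-10.50 Y0.00 Z3.75
G1 X-9.70 Y-4.02 E0.0639
G1 X-7.42 Y-7.42 E0.1277
G1 X-4.02 Y-9.70 E0.1916
G1 X0.00 Y-10.50 E0.2555
G1 X4.02 Y-9.70 E0.3194
G1 X7.42 Y-7.42 E0.3832
G1 X9.70 Y-4.02 E0.4470
G1 X9.90 Y-3.00 E0.4632
G1 X16.00 Y-3.00 E0.5583
G1 X16.00 Y14.00 E0.8234
G1 X1.00 Y14.00 E1.0572
G1 X1.00 Y10.30 E1.1149
G1 X0.00 Y10.50 E1.1308
G1 X-4.02 Y9.70 E1.1947
G1 X-7.42 Y7.42 E1.2585
G1 X-9.70 Y4.02 E1.3224
G1 X-10.50 Y0.00 E1.3863

At z = 3.75 mm: the cylinder: section is a regular 16-gon, circumradius r=10.5; the cube at (1, -3) (footprint 15×17) is included at this height; the cylinder at (4.5, 10) is absent (z outside [6, 16]); Merging all regions: the regions partially overlap (shared area 101.59 mm²), so overlapping operands fuse into one piece — 1 connected region. The outline is a single polygon with 17 vertices. Extrusion per mm of travel: 0.25 × 0.15 / (π × 0.875²) = 0.015591. Accumulating E over each segment gives final E = 1.3863.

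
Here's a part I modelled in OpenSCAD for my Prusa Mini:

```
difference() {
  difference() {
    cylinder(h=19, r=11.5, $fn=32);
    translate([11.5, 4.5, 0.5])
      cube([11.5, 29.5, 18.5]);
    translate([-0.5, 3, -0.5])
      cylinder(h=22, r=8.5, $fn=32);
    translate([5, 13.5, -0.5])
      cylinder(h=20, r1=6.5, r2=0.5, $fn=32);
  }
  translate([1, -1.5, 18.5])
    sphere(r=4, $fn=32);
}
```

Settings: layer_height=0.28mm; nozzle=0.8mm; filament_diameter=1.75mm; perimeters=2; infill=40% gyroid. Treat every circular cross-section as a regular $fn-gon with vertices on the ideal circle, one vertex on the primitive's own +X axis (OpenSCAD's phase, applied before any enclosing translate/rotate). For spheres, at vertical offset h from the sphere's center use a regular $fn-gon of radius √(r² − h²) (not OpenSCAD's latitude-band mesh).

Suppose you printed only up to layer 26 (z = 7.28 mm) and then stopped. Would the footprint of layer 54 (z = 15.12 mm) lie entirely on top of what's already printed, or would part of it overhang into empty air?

Compare the two slices. At z = 7.28: the r=11.5 cylinder gives a regular 32-gon of circumradius 11.5 (constant along its height) (area = (32/2)·11.500²·sin(360°/32) = 412.81 mm²); the cube at (11.5, 4.5) is present — its section is the full 11.5×29.5 rectangle (area 339.25 mm²); the r=8.5 cylinder at (-0.5, 3) contributes a regular 32-gon of circumradius 8.5 (area = (32/2)·8.500²·sin(360°/32) = 225.52 mm²); the cone at (5, 13.5): at t=0.389 of its height the radius interpolates to r₁+(r₂−r₁)t = 4.166, giving a regular 32-gon of that circumradius (area = (32/2)·4.166²·sin(360°/32) = 54.17 mm²); Taking the first minus the rest: starting from the r=11.5 cylinder (412.81 mm²), the 11.5×29.5 cube at (11.5, 4.5) misses the remaining region (no effect); the r=8.5 cylinder at (-0.5, 3) partially overlaps it — only the 225.38 mm² overlap (of its 225.52 mm²) is removed, clipping the outline; the cone at (5, 13.5) partially overlaps it — only the 2.22 mm² overlap (of its 54.17 mm²) is removed, clipping the outline — area = 185.20 mm²; the sphere at (1, -1.5) does not reach this height (|z−center|=11.220 > r=4); Subtracting the remaining from the first: none of the subtracted shapes is present at this height, so the result so far is unchanged — area = 185.20 mm². At z = 15.12: the r=11.5 cylinder gives a regular 32-gon of circumradius 11.5 (constant along its height) (area = (32/2)·11.500²·sin(360°/32) = 412.81 mm²); the cube at (11.5, 4.5) is present — its section is the full 11.5×29.5 rectangle (area 339.25 mm²); the r=8.5 cylinder at (-0.5, 3) gives a regular 32-gon of circumradius 8.5 (constant along its height) (area = (32/2)·8.500²·sin(360°/32) = 225.52 mm²); the cone at (5, 13.5): at t=0.781 of its height the radius interpolates to r₁+(r₂−r₁)t = 1.814, giving a regular 32-gon of that circumradius (area = (32/2)·1.814²·sin(360°/32) = 10.27 mm²); Subtracting the remaining from the first: starting from the r=11.5 cylinder (412.81 mm²), the 11.5×29.5 cube at (11.5, 4.5) misses the remaining region (no effect); the r=8.5 cylinder at (-0.5, 3) partially overlaps it — only the 225.38 mm² overlap (of its 225.52 mm²) is removed, clipping the outline; the cone at (5, 13.5) misses the remaining region (no effect) — area = 187.43 mm²; the r=4 sphere at (1, -1.5) contributes a regular 32-gon of circumradius √(4²−3.38²) = 2.139 (area = (32/2)·2.139²·sin(360°/32) = 14.28 mm²); After the difference (first − rest): starting from that combined region (187.43 mm²), the r=4 sphere at (1, -1.5) misses the remaining region (no effect) — area = 187.43 mm². Checking containment: at z = 15.12 the cross-section extends beyond the z = 7.28 cross-section by about 2.22 mm².

part overhangs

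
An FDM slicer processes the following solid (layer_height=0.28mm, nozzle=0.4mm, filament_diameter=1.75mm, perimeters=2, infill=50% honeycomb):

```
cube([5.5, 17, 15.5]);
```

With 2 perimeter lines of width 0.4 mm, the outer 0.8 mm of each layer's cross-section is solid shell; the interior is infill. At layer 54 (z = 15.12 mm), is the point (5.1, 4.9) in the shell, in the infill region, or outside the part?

At z = 15.12 mm: the cube (footprint 5.5×17) is included at this height. Overall, the cross-section is a single solid region. The nearest boundary edge runs (5.50, 0.00)→(5.50, 17.00); distance from the point to it = 0.40 mm. The point is inside the cross-section, 0.40 mm from the nearest boundary — within the 0.8 mm shell band (2 × 0.4).

shell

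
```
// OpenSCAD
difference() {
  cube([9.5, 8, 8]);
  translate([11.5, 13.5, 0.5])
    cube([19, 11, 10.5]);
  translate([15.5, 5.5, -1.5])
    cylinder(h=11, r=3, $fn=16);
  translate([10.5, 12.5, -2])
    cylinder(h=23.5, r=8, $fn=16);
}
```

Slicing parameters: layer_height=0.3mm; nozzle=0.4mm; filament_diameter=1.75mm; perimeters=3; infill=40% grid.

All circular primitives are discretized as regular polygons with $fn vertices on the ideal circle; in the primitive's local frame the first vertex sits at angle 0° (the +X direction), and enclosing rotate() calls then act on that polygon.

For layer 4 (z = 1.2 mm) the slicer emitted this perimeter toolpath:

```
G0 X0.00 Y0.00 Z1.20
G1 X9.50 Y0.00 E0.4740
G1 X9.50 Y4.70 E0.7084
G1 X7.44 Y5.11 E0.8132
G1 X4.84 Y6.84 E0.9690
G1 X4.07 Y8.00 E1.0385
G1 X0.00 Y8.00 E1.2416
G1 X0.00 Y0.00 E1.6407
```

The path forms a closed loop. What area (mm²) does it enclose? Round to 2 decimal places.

63.91 mm²

Apply the shoelace formula to the sequence of (X, Y) vertices; enclosed area = 63.91 mm².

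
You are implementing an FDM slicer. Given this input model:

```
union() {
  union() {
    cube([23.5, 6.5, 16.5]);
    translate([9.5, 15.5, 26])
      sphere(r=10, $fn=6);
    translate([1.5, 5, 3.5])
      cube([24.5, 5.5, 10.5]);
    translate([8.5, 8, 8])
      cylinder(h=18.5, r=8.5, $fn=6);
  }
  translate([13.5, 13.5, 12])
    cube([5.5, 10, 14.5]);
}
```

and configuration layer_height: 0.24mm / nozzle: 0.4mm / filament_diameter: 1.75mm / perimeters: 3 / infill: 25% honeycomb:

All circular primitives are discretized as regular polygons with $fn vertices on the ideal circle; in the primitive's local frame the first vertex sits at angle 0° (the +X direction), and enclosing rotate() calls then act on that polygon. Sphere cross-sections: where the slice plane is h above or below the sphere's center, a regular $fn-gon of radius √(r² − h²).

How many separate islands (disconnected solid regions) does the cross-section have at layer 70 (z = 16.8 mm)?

1

At z = 16.8 mm: the cube does not reach this height (z outside [0, 16.5]); the r=10 sphere at (9.5, 15.5) contributes a regular 6-gon of circumradius √(10²−9.2²) = 3.919; the cube at (1.5, 5) is absent (z outside [3.5, 14]); the r=8.5 cylinder at (8.5, 8) gives a regular 6-gon of circumradius 8.5 (constant along its height); Combining (union): the regions partially overlap (shared area 18.73 mm²), so overlapping operands fuse into one piece — 1 connected region; the cube at (13.5, 13.5) is present — its section is the full 5.5×10 rectangle; Combining (union): the regions partially overlap (shared area 0.09 mm²), so overlapping operands fuse into one piece — 1 connected region. Overall, the cross-section is a single solid region. Island count = 1.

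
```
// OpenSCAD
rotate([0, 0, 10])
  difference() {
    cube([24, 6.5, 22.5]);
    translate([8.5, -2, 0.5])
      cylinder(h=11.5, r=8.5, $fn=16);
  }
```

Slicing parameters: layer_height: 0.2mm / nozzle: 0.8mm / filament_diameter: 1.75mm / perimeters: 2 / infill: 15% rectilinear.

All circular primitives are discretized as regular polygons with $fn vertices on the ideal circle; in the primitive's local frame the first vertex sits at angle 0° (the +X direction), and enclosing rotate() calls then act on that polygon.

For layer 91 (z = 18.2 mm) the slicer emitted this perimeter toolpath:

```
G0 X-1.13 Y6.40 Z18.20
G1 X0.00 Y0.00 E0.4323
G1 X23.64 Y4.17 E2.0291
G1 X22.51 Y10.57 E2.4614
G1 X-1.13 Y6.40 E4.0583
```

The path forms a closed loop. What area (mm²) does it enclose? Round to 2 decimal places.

156.01 mm²

Apply the shoelace formula to the sequence of (X, Y) vertices; enclosed area = 156.01 mm².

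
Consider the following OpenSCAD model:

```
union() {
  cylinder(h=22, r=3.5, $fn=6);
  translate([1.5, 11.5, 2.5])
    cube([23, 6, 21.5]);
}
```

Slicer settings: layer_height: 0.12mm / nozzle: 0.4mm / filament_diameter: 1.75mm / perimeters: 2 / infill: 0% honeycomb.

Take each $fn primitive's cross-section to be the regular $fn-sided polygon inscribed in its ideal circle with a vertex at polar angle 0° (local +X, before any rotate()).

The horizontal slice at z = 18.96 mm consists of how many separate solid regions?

2

At z = 18.96 mm: the r=3.5 cylinder contributes a regular 6-gon of circumradius 3.5; the cube at (1.5, 11.5) (footprint 23×6) is included at this height; Taking the union: the 2 present regions are separate (no shared area or edge), so areas and boundary lengths simply add and each stays a separate island — 2 connected regions. The result has 2 disconnected regions.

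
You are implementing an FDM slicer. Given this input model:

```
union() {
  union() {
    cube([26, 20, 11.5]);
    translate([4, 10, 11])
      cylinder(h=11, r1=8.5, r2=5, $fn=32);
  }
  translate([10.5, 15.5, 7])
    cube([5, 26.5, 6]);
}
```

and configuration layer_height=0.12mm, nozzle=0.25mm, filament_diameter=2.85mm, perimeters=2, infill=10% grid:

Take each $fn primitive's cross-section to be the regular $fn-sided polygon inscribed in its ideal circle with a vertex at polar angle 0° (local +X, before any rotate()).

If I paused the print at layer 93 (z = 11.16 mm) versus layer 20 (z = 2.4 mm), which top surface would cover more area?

layer 93 (z = 11.16 mm)

Layer 93 (z = 11.16): the 26×20 cube contributes its full rectangle (area 520.00 mm²); the cone at (4, 10): at t=0.015 of its height the radius interpolates to r₁+(r₂−r₁)t = 8.449, giving a regular 32-gon of that circumradius (area = (32/2)·8.449²·sin(360°/32) = 222.83 mm²); Combining (union): the regions partially overlap — summed areas 742.83 mm² minus the doubly-counted overlap 176.16 mm² gives 566.67 mm² — area = 566.67 mm²; the cube at (10.5, 15.5) is present — its section is the full 5×26.5 rectangle (area 132.50 mm²); Combining (union): the regions partially overlap — summed areas 699.17 mm² minus the doubly-counted overlap 22.50 mm² gives 676.67 mm² — area = 676.67 mm². So its area = 676.67 mm². Layer 20 (z = 2.4): the cube is present — its section is the full 26×20 rectangle (area 520.00 mm²); the cone at (4, 10) is absent (z outside [11, 22]); Merging all regions: only the 26×20 cube is present, so the union is just that shape — area = 520.00 mm²; the cube at (10.5, 15.5) is not intersected at this z (z outside [7, 13]); Taking the union: only that combined region is present, so the union is just that shape — area = 520.00 mm². So its area = 520.00 mm². Layer 93 is larger (676.67 vs 520.00 mm²).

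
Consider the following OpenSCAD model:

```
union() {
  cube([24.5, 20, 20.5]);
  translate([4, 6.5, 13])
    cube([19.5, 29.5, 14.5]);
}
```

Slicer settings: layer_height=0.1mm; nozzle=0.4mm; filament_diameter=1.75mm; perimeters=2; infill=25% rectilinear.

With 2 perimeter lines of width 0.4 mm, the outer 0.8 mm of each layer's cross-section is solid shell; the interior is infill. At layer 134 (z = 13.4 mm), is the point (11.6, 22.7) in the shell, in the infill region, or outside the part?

infill

At z = 13.4 mm: the cube (footprint 24.5×20) is included at this height; the cube at (4, 6.5) (footprint 19.5×29.5) is included at this height; Merging all regions: the regions partially overlap (shared area 263.25 mm²), so overlapping operands fuse into one piece — 1 connected region. Overall, the cross-section is a single solid region. The nearest boundary edge runs (4.00, 20.00)→(4.00, 36.00); distance from the point to it = 7.60 mm. The point is inside the cross-section and 7.60 mm from the nearest boundary — more than the 0.8 mm shell width (2 × 0.4), so it's in the infill interior.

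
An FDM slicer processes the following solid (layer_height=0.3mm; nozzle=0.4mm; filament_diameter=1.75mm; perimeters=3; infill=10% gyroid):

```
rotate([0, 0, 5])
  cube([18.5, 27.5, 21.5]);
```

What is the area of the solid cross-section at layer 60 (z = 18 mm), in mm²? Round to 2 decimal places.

At z = 18 mm: the cube (footprint 18.5×27.5) is included at this height (area 508.75 mm²); (rotated 5° about Z; rotation is an isometry so areas/perimeters/island counts are preserved). Overall, the cross-section is a single solid region. Net area = 508.75 mm².

508.75 mm²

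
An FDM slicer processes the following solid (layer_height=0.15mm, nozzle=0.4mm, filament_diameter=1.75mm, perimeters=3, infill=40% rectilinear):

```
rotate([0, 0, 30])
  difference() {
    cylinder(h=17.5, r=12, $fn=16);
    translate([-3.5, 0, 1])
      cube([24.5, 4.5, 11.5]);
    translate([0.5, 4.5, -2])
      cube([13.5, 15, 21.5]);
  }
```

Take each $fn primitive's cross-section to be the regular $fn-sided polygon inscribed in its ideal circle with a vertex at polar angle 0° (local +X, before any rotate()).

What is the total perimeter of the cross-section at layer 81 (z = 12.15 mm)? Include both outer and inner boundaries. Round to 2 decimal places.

At z = 12.15 mm: the r=12 cylinder gives a regular 16-gon of circumradius 12 (constant along its height) (perimeter = 2·16·12.000·sin(180°/16) = 74.91 mm); the cube at (-3.5, 0) is present — its section is the full 24.5×4.5 rectangle (perimeter 58.00 mm); the cube at (0.5, 4.5) is present — its section is the full 13.5×15 rectangle (perimeter 57.00 mm); After the difference (first − rest): starting from the r=12 cylinder, the 24.5×4.5 cube at (-3.5, 0) partially overlaps it — only the 67.74 mm² overlap (of its 110.25 mm²) is removed, clipping the outline; the 13.5×15 cube at (0.5, 4.5) partially overlaps it — only the 54.50 mm² overlap (of its 202.50 mm²) is removed, clipping the outline — boundary = 88.10 mm; (rotated 30° about Z; rotation is an isometry so areas/perimeters/island counts are preserved). Overall, the cross-section is a single solid region. Total boundary length (outer) = 88.10 mm.

88.10 mm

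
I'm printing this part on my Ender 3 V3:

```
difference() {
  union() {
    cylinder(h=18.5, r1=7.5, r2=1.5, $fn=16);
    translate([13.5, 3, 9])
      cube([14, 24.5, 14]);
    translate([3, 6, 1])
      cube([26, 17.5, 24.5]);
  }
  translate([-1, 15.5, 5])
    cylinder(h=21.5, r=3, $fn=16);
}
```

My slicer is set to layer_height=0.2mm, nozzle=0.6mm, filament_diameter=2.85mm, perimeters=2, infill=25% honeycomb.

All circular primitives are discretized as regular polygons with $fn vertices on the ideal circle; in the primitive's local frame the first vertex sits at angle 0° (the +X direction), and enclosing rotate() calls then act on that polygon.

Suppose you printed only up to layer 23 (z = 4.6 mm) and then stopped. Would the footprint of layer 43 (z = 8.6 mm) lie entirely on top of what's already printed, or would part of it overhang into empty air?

Compare the two slices. At z = 4.6: the cone contributes a regular 16-gon of circumradius 6.008 (interpolated between r1=7.5 and r2=1.5 at t=0.249) (area = (16/2)·6.008²·sin(360°/16) = 110.51 mm²); the cube at (13.5, 3) does not reach this height (z outside [9, 23]); the cube at (3, 6) (footprint 26×17.5) is included at this height (area 455.00 mm²); Taking the union: the 2 present regions are separate (no shared area or edge), so areas and boundary lengths simply add and each stays a separate island — area = 565.51 mm²; the cylinder at (-1, 15.5) does not reach this height (z outside [5, 26.5]); Subtracting the remaining from the first: none of the subtracted shapes is present at this height, so that combined region is unchanged — area = 565.51 mm². At z = 8.6: the cone contributes a regular 16-gon of circumradius 4.711 (interpolated between r1=7.5 and r2=1.5 at t=0.465) (area = (16/2)·4.711²·sin(360°/16) = 67.94 mm²); the cube at (13.5, 3) does not reach this height (z outside [9, 23]); the cube at (3, 6) is present — its section is the full 26×17.5 rectangle (area 455.00 mm²); Taking the union: the 2 present regions are separate (no shared area or edge), so areas and boundary lengths simply add and each stays a separate island — area = 522.94 mm²; the r=3 cylinder at (-1, 15.5) contributes a regular 16-gon of circumradius 3 (area = (16/2)·3.000²·sin(360°/16) = 27.55 mm²); After the difference (first − rest): starting from that combined region (522.94 mm²), the r=3 cylinder at (-1, 15.5) misses the remaining region (no effect) — area = 522.94 mm². Checking containment: the cross-section at z = 8.6 is a subset of the cross-section at z = 4.6.

entirely on top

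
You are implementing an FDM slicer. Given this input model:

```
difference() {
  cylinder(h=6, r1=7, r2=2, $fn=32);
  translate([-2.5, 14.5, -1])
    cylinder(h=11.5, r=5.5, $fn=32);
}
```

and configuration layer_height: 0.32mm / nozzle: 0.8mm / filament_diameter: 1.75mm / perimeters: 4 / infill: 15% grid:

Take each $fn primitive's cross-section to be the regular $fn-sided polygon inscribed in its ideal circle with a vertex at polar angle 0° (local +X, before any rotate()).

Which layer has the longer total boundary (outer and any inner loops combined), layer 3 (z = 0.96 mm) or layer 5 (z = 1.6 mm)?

layer 3 (z = 0.96 mm)

Layer 3 (z = 0.96): the cone (r1=7→r2=2) has section circumradius 6.200 here — a regular 32-gon (perimeter = 2·32·6.200·sin(180°/32) = 38.89 mm); the cylinder at (-2.5, 14.5): section is a regular 32-gon, circumradius r=5.5 (perimeter = 2·32·5.500·sin(180°/32) = 34.50 mm); Taking the first minus the rest: starting from the cone, the r=5.5 cylinder at (-2.5, 14.5) misses the remaining region (no effect) — boundary = 38.89 mm. So its perimeter = 38.89 mm. Layer 5 (z = 1.6): the cone (r1=7→r2=2) has section circumradius 5.667 here — a regular 32-gon (perimeter = 2·32·5.667·sin(180°/32) = 35.55 mm); the cylinder at (-2.5, 14.5): section is a regular 32-gon, circumradius r=5.5 (perimeter = 2·32·5.500·sin(180°/32) = 34.50 mm); After the difference (first − rest): starting from the cone, the r=5.5 cylinder at (-2.5, 14.5) misses the remaining region (no effect) — boundary = 35.55 mm. So its perimeter = 35.55 mm. Layer 3 is larger (38.89 vs 35.55 mm).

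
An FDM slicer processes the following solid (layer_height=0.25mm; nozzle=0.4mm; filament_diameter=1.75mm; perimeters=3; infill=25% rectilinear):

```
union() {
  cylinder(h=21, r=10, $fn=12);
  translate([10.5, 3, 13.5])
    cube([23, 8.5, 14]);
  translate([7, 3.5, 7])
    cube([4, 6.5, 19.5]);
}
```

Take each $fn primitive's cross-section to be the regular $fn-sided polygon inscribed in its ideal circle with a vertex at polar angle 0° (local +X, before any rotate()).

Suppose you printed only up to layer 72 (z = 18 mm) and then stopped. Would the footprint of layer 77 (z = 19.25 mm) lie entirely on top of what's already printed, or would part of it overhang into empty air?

entirely on top

Compare the two slices. At z = 18: the cylinder: section is a regular 12-gon, circumradius r=10 (area = (12/2)·10.000²·sin(360°/12) = 300.00 mm²); the cube at (10.5, 3) is present — its section is the full 23×8.5 rectangle (area 195.50 mm²); the cube at (7, 3.5) is present — its section is the full 4×6.5 rectangle (area 26.00 mm²); Combining (union): the regions partially overlap — summed areas 521.50 mm² minus the doubly-counted overlap 7.42 mm² gives 514.08 mm² — area = 514.08 mm². At z = 19.25: the cylinder: section is a regular 12-gon, circumradius r=10 (area = (12/2)·10.000²·sin(360°/12) = 300.00 mm²); the 23×8.5 cube at (10.5, 3) contributes its full rectangle (area 195.50 mm²); the cube at (7, 3.5) is present — its section is the full 4×6.5 rectangle (area 26.00 mm²); Merging all regions: the regions partially overlap — summed areas 521.50 mm² minus the doubly-counted overlap 7.42 mm² gives 514.08 mm² — area = 514.08 mm². Checking containment: the cross-section at z = 19.25 is a subset of the cross-section at z = 18.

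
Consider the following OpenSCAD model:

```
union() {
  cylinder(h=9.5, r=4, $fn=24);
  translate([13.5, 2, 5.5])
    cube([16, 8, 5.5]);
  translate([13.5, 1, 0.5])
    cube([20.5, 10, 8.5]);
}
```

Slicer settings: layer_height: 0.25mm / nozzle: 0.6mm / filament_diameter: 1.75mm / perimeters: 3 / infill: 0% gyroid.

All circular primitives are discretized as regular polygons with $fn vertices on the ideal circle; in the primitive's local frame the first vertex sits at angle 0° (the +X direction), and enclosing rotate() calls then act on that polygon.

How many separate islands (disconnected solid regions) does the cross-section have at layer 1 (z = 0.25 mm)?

At z = 0.25 mm: the r=4 cylinder gives a regular 24-gon of circumradius 4 (constant along its height); the cube at (13.5, 2) does not reach this height (z outside [5.5, 11]); the cube at (13.5, 1) is not intersected at this z (z outside [0.5, 9]); Taking the union: only the r=4 cylinder is present, so the union is just that shape — 1 connected region. Overall, the cross-section is a single solid region. Island count = 1.

1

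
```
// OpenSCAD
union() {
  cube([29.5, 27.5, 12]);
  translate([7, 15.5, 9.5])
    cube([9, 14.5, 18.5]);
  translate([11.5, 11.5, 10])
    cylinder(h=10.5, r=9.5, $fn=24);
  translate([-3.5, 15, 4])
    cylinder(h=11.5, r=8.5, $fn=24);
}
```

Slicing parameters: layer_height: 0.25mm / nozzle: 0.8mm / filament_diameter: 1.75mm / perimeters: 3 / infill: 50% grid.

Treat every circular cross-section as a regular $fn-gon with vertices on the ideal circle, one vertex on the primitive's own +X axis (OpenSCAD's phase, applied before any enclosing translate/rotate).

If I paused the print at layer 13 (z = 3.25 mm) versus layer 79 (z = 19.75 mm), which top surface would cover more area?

layer 13 (z = 3.25 mm)

Layer 13 (z = 3.25): the cube is present — its section is the full 29.5×27.5 rectangle (area 811.25 mm²); the cube at (7, 15.5) is not intersected at this z (z outside [9.5, 28]); the cylinder at (11.5, 11.5) does not reach this height (z outside [10, 20.5]); the cylinder at (-3.5, 15) is absent (z outside [4, 15.5]); Merging all regions: only the 29.5×27.5 cube is present, so the union is just that shape — area = 811.25 mm². So its area = 811.25 mm². Layer 79 (z = 19.75): the cube is not intersected at this z (z outside [0, 12]); the cube at (7, 15.5) is present — its section is the full 9×14.5 rectangle (area 130.50 mm²); the r=9.5 cylinder at (11.5, 11.5) gives a regular 24-gon of circumradius 9.5 (constant along its height) (area = (24/2)·9.500²·sin(360°/24) = 280.30 mm²); the cylinder at (-3.5, 15) is absent (z outside [4, 15.5]); Combining (union): the regions partially overlap — summed areas 410.80 mm² minus the doubly-counted overlap 45.66 mm² gives 365.14 mm² — area = 365.14 mm². So its area = 365.14 mm². Layer 13 is larger (811.25 vs 365.14 mm²).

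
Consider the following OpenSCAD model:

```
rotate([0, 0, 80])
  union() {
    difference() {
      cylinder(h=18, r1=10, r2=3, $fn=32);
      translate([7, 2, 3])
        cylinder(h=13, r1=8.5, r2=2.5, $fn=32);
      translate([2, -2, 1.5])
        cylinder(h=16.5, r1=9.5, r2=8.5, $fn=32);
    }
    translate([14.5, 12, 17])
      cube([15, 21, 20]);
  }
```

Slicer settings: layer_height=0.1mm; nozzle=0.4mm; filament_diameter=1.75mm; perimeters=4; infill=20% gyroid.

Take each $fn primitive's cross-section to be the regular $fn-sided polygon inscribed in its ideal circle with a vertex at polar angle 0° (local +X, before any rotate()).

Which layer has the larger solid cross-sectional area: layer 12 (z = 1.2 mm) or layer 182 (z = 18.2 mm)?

Layer 12 (z = 1.2): the cone contributes a regular 32-gon of circumradius 9.533 (interpolated between r1=10 and r2=3 at t=0.067) (area = (32/2)·9.533²·sin(360°/32) = 283.69 mm²); the cone at (7, 2) is not intersected at this z (z outside [3, 16]); the cone at (2, -2) is absent (z outside [1.5, 18]); Subtracting the remaining from the first: none of the subtracted shapes is present at this height, so the cone is unchanged — area = 283.69 mm²; the cube at (14.5, 12) is not intersected at this z (z outside [17, 37]); Merging all regions: only that combined region is present, so the union is just that shape — area = 283.69 mm²; (rotated 80° about Z; rotation is an isometry so areas/perimeters/island counts are preserved). So its area = 283.69 mm². Layer 182 (z = 18.2): the cone is not intersected at this z (z outside [0, 18]); the cone at (7, 2) is absent (z outside [3, 16]); the cone at (2, -2) does not reach this height (z outside [1.5, 18]); Subtracting the remaining from the first: the first operand is absent here, so nothing remains; the cube at (14.5, 12) (footprint 15×21) is included at this height (area 315.00 mm²); Taking the union: only the 15×21 cube at (14.5, 12) is present, so the union is just that shape — area = 315.00 mm²; (rotated 80° about Z; rotation is an isometry so areas/perimeters/island counts are preserved). So its area = 315.00 mm². Layer 182 is larger (315.00 vs 283.69 mm²).

layer 182 (z = 18.2 mm)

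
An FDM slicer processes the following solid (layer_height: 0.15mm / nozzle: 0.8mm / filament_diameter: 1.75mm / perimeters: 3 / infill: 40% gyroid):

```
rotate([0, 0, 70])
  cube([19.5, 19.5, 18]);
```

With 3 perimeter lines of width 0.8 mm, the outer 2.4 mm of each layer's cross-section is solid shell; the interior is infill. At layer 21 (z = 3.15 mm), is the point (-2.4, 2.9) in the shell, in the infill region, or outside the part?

shell

At z = 3.15 mm: the cube (footprint 19.5×19.5) is included at this height; (whole slice rotated 70° about Z — lengths, areas and connectivity unchanged). Overall, the cross-section is a single solid region. Undo the 70° rotation: the query point maps to (1.904, 3.247) in the un-rotated model frame. The nearest boundary edge runs (0.00, 19.50)→(0.00, 0.00); distance from the point to it = 1.90 mm. The point is inside the cross-section, 1.90 mm from the nearest boundary — within the 2.4 mm shell band (3 × 0.8).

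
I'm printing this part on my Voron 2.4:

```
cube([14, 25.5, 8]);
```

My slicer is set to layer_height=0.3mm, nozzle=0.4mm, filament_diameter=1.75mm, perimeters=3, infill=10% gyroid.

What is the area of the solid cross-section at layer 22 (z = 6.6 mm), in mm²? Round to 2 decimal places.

At z = 6.6 mm: the cube is present — its section is the full 14×25.5 rectangle (area 357.00 mm²). Overall, the cross-section is a single solid region. Net area = 357.00 mm².

357.00 mm²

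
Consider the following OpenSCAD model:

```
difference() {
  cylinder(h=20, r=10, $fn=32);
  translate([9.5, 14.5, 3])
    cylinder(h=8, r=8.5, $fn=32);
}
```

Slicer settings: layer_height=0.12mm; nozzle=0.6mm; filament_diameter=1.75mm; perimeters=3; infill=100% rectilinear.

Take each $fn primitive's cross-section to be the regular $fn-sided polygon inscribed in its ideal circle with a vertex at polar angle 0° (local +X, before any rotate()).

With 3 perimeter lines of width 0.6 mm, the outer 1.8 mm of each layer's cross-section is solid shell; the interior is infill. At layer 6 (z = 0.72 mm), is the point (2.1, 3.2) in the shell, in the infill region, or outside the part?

infill

At z = 0.72 mm: the cylinder: section is a regular 32-gon, circumradius r=10; the cylinder at (9.5, 14.5) is absent (z outside [3, 11]); Subtracting the remaining from the first: none of the subtracted shapes is present at this height, so the r=10 cylinder is unchanged — 1 connected region. Overall, the cross-section is a single solid region. The nearest boundary edge runs (5.56, 8.31)→(3.83, 9.24); distance from the point to it = 6.14 mm. The point is inside the cross-section and 6.14 mm from the nearest boundary — more than the 1.8 mm shell width (3 × 0.6), so it's in the infill interior.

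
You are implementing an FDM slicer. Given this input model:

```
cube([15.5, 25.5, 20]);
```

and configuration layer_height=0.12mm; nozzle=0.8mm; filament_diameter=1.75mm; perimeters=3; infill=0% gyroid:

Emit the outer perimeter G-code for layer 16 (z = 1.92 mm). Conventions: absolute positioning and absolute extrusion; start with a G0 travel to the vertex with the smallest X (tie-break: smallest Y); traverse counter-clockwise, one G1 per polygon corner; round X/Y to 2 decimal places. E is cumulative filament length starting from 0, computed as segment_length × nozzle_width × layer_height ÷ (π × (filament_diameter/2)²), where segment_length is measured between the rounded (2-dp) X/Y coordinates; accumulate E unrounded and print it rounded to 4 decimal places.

G0 X0.00 Y0.00 Z1.92
G1 X15.50 Y0.00 E0.6186
G1 X15.50 Y25.50 E1.6364
G1 X0.00 Y25.50 E2.2550
G1 X0.00 Y0.00 E3.2728

At z = 1.92 mm: the 15.5×25.5 cube contributes its full rectangle. The outline is a single polygon with 4 vertices. Extrusion per mm of travel: 0.8 × 0.12 / (π × 0.875²) = 0.039912. Accumulating E over each segment gives final E = 3.2728.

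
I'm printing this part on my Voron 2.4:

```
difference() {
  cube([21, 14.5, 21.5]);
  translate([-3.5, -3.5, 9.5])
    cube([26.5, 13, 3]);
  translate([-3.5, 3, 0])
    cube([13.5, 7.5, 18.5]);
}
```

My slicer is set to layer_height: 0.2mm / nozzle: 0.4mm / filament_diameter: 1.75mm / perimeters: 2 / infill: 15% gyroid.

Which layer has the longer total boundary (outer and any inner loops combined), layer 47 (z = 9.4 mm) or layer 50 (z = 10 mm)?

Layer 47 (z = 9.4): the cube (footprint 21×14.5) is included at this height (perimeter 71.00 mm); the cube at (-3.5, -3.5) does not reach this height (z outside [9.5, 12.5]); the cube at (-3.5, 3) is present — its section is the full 13.5×7.5 rectangle (perimeter 42.00 mm); Subtracting the remaining from the first: starting from the 21×14.5 cube, the 13.5×7.5 cube at (-3.5, 3) partially overlaps it — only the 75.00 mm² overlap (of its 101.25 mm²) is removed, clipping the outline — boundary = 91.00 mm. So its perimeter = 91.00 mm. Layer 50 (z = 10): the cube is present — its section is the full 21×14.5 rectangle (perimeter 71.00 mm); the cube at (-3.5, -3.5) (footprint 26.5×13) is included at this height (perimeter 79.00 mm); the 13.5×7.5 cube at (-3.5, 3) contributes its full rectangle (perimeter 42.00 mm); Taking the first minus the rest: starting from the 21×14.5 cube, the 26.5×13 cube at (-3.5, -3.5) partially overlaps it — only the 199.50 mm² overlap (of its 344.50 mm²) is removed, clipping the outline; the 13.5×7.5 cube at (-3.5, 3) partially overlaps it — only the 10.00 mm² overlap (of its 101.25 mm²) is removed, clipping the outline — boundary = 52.00 mm. So its perimeter = 52.00 mm. Layer 47 is larger (91.00 vs 52.00 mm).

layer 47 (z = 9.4 mm)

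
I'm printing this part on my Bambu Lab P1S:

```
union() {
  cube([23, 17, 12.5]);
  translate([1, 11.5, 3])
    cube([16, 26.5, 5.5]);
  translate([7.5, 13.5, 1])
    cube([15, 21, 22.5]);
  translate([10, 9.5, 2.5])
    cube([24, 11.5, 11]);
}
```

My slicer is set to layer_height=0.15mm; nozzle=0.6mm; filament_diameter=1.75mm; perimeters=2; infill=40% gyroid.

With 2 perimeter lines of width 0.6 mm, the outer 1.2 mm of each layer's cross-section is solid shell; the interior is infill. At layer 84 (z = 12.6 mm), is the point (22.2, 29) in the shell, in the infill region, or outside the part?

shell

At z = 12.6 mm: the cube is absent (z outside [0, 12.5]); the cube at (1, 11.5) is not intersected at this z (z outside [3, 8.5]); the cube at (7.5, 13.5) is present — its section is the full 15×21 rectangle; the 24×11.5 cube at (10, 9.5) contributes its full rectangle; Taking the union: the regions partially overlap (shared area 93.75 mm²), so overlapping operands fuse into one piece — 1 connected region. Overall, the cross-section is a single solid region. The nearest boundary edge runs (22.50, 34.50)→(22.50, 21.00); distance from the point to it = 0.30 mm. The point is inside the cross-section, 0.30 mm from the nearest boundary — within the 1.2 mm shell band (2 × 0.6).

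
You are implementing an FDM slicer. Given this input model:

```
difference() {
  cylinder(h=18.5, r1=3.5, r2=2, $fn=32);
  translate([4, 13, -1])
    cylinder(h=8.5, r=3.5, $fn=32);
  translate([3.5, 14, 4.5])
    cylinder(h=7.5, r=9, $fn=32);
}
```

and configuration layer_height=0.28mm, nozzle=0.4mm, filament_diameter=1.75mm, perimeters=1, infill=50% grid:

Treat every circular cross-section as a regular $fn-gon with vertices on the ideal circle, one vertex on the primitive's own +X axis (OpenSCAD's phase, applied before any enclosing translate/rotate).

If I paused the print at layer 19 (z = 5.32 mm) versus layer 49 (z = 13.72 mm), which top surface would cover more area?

Layer 19 (z = 5.32): the cone: at t=0.288 of its height the radius interpolates to r₁+(r₂−r₁)t = 3.069, giving a regular 32-gon of that circumradius (area = (32/2)·3.069²·sin(360°/32) = 29.39 mm²); the r=3.5 cylinder at (4, 13) gives a regular 32-gon of circumradius 3.5 (constant along its height) (area = (32/2)·3.500²·sin(360°/32) = 38.24 mm²); the r=9 cylinder at (3.5, 14) contributes a regular 32-gon of circumradius 9 (area = (32/2)·9.000²·sin(360°/32) = 252.84 mm²); Taking the first minus the rest: starting from the cone (29.39 mm²), the r=3.5 cylinder at (4, 13) misses the remaining region (no effect); the r=9 cylinder at (3.5, 14) misses the remaining region (no effect) — area = 29.39 mm². So its area = 29.39 mm². Layer 49 (z = 13.72): the cone (r1=3.5→r2=2) has section circumradius 2.388 here — a regular 32-gon (area = (32/2)·2.388²·sin(360°/32) = 17.79 mm²); the cylinder at (4, 13) does not reach this height (z outside [-1, 7.5]); the cylinder at (3.5, 14) does not reach this height (z outside [4.5, 12]); After the difference (first − rest): none of the subtracted shapes is present at this height, so the cone is unchanged — area = 17.79 mm². So its area = 17.79 mm². Layer 19 is larger (29.39 vs 17.79 mm²).

layer 19 (z = 5.32 mm)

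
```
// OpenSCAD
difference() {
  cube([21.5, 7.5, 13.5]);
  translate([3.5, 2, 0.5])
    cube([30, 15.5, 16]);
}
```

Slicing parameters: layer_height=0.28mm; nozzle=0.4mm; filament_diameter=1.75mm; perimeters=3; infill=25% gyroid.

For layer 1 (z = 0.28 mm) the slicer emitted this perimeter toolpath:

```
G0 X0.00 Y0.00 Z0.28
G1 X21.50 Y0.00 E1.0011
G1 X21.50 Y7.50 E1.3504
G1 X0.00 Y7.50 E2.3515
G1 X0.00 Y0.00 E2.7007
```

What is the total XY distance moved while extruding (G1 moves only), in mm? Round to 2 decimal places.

58.00 mm

Sum the Euclidean lengths of each G1 segment: total = 58.00 mm.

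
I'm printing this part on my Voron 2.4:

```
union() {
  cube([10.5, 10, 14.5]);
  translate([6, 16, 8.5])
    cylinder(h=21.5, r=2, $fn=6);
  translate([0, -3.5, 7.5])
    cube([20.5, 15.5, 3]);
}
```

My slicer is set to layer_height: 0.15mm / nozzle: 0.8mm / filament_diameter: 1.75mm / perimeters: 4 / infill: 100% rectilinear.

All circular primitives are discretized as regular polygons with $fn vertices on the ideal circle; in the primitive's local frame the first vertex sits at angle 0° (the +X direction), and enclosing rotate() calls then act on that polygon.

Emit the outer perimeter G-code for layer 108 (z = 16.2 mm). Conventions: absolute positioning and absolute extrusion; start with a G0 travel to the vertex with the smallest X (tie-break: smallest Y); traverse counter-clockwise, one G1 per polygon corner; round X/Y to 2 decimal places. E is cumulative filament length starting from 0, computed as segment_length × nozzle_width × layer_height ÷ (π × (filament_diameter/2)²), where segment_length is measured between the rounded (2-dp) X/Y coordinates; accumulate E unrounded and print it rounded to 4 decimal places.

G0 X4.00 Y16.00 Z16.20
G1 X5.00 Y14.27 E0.0997
G1 X7.00 Y14.27 E0.1995
G1 X8.00 Y16.00 E0.2992
G1 X7.00 Y17.73 E0.3989
G1 X5.00 Y17.73 E0.4986
G1 X4.00 Y16.00 E0.5983

At z = 16.2 mm: the cube does not reach this height (z outside [0, 14.5]); the r=2 cylinder at (6, 16) gives a regular 6-gon of circumradius 2 (constant along its height); the cube at (0, -3.5) is not intersected at this z (z outside [7.5, 10.5]); Merging all regions: only the r=2 cylinder at (6, 16) is present, so the union is just that shape — 1 connected region. The outline is a single polygon with 6 vertices. Extrusion per mm of travel: 0.8 × 0.15 / (π × 0.875²) = 0.049890. Accumulating E over each segment gives final E = 0.5983.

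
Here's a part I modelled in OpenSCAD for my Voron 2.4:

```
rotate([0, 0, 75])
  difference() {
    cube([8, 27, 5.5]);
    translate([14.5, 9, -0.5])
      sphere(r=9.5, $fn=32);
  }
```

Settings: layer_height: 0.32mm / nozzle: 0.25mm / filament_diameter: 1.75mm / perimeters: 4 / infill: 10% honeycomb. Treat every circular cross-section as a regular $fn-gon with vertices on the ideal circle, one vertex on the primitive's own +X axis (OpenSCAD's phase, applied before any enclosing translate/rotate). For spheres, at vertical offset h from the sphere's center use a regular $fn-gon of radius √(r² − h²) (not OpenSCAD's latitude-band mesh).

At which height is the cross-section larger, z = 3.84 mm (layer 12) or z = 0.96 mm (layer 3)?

Layer 12 (z = 3.84): the cube is present — its section is the full 8×27 rectangle (area 216.00 mm²); the r=9.5 sphere at (14.5, 9) slices to a regular 32-gon of circumradius 8.451 (√(r²−h²) with h=4.34 from center) (area = (32/2)·8.451²·sin(360°/32) = 222.92 mm²); After the difference (first − rest): starting from the 8×27 cube (216.00 mm²), the r=9.5 sphere at (14.5, 9) partially overlaps it — only the 14.09 mm² overlap (of its 222.92 mm²) is removed, clipping the outline — area = 201.91 mm²; (rotated 75° about Z; rotation is an isometry so areas/perimeters/island counts are preserved). So its area = 201.91 mm². Layer 3 (z = 0.96): the cube is present — its section is the full 8×27 rectangle (area 216.00 mm²); the r=9.5 sphere at (14.5, 9) contributes a regular 32-gon of circumradius √(9.5²−1.46²) = 9.387 (area = (32/2)·9.387²·sin(360°/32) = 275.06 mm²); Subtracting the remaining from the first: starting from the 8×27 cube (216.00 mm²), the r=9.5 sphere at (14.5, 9) partially overlaps it — only the 26.55 mm² overlap (of its 275.06 mm²) is removed, clipping the outline — area = 189.45 mm²; (rotated 75° about Z; rotation is an isometry so areas/perimeters/island counts are preserved). So its area = 189.45 mm². Layer 12 is larger (201.91 vs 189.45 mm²).

layer 12 (z = 3.84 mm)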